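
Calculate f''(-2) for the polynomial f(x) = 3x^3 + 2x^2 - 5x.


First derivative:
f'(x) = 9x^2 + 4x - 5
Second derivative:
f''(x) = 18x + 4
Substitute x = -2:
f''(-2) = 18 * (-2) + 4
= -36 + 4
= -32

-32


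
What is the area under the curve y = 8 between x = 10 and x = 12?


The area under a constant function y = 8 is a rectangle.
Width = 12 - 10 = 2
Height = 8
Area = width * height
= 2 * 8
= 16

16


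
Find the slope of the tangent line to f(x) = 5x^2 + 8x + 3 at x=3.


The slope of the tangent line equals f'(x) at the point.
f(x) = 5x^2 + 8x + 3
f'(x) = 10x + 8
At x = 3:
f'(3) = 10 * 3 + 8
= 30 + 8
= 38

38


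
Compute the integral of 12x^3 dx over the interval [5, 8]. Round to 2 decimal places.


Find the antiderivative of 12x^3:
F(x) = 12/4 * x^4
Apply the Fundamental Theorem of Calculus:
F(8) - F(5)
= 12/4 * 8^4 - 12/4 * 5^4
= 12/4 * (4096 - 625)
= 12/4 * 3471
= 10413 = 10413.00

10413.00


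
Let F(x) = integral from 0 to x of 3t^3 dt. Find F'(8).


By the Fundamental Theorem of Calculus (Part 1):
If F(x) = integral from 0 to x of f(t) dt, then F'(x) = f(x)
Here f(t) = 3t^3
So F'(x) = 3x^3
Evaluate at x = 8:
F'(8) = 3 * 8^3
= 3 * 512
= 1536

1536


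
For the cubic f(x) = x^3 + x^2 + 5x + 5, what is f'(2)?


Differentiate f(x) = x^3 + x^2 + 5x + 5 term by term:
f'(x) = 3x^2 + 2x + 5
Substitute x = 2:
f'(2) = 3 * 2^2 + 2 * 2 + 5
= 12 + 4 + 5
= 21

21


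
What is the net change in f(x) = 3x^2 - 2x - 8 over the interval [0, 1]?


Net change = f(b) - f(a)
f(x) = 3x^2 - 2x - 8
Compute f(1):
f(1) = 3 * 1^2 - 2 * 1 - 8
= 3 - 2 - 8
= -7
Compute f(0):
f(0) = 3 * 0^2 - 2 * 0 - 8
= 0 + 0 - 8
= -8
Net change = -7 - (-8) = 1

1


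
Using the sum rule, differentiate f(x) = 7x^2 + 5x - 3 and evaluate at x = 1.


Differentiate term by term using power and sum rules:
f(x) = 7x^2 + 5x - 3
f'(x) = 14x + 5
Substitute x = 1:
f'(1) = 14 * 1 + 5
= 14 + 5
= 19

19


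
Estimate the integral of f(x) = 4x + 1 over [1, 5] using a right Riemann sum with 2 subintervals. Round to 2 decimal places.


Right Riemann sum uses right endpoints of each subinterval.
Interval: [1, 5], n = 2
dx = (5 - 1) / 2 = 2
Right endpoints: [3, 5]
f values: [13, 21]
Sum = dx * (sum of f values)
= 2 * 34
= 68 = 68.00

68.00


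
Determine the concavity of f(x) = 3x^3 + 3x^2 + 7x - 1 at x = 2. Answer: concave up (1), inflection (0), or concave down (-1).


Concavity is determined by the sign of f''(x).
f(x) = 3x^3 + 3x^2 + 7x - 1
f'(x) = 9x^2 + 6x + 7
f''(x) = 18x + 6
f''(2) = 18 * 2 + 6
= 36 + 6
= 42
Since f''(2) > 0, the function is concave up (1)

1


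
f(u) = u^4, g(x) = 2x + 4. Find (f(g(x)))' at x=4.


Using the chain rule: (f(g(x)))' = f'(g(x)) * g'(x)
First, find g(4):
g(4) = 2 * 4 + 4 = 12
Next, f'(u) = 4u^3
And g'(x) = 2
So f'(g(4)) * g'(4)
= 4 * 12^3 * 2
= 4 * 1728 * 2
= 13824

13824


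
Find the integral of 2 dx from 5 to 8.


The integral of a constant k over [a, b] equals k * (b - a).
integral from 5 to 8 of 2 dx
= 2 * (8 - 5)
= 2 * 3
= 6

6


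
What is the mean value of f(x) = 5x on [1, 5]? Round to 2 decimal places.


Average value = 1/(b-a) * integral from a to b of f(x) dx
First compute the integral of 5x:
F(x) = (5/2)x^2
F(5) = 5/2 * 25 + 0 * 5 = 125/2
F(1) = 5/2 * 1 + 0 * 1 = 5/2
Integral = 125/2 - 5/2 = 60
Average = 60 / (5 - 1) = 60 / 4
= 15 = 15.00

15.00


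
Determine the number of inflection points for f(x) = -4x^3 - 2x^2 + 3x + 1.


Inflection points occur where f''(x) = 0 and concavity changes.
f(x) = -4x^3 - 2x^2 + 3x + 1
f'(x) = -12x^2 - 4x + 3
f''(x) = -24x - 4
Set f''(x) = 0:
-24x - 4 = 0
x = 4 / (-24) = -1/6
Since f''(x) is linear (degree 1), it changes sign at this point.
Therefore there is exactly 1 inflection point.

1


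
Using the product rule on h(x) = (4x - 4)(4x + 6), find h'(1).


Let u(x) = 4x - 4 and v(x) = 4x + 6
u'(x) = 4
v'(x) = 4
Product rule: h'(x) = u'(x)*v(x) + u(x)*v'(x)
= 4 * (4x + 6) + (4x - 4) * 4
At x = 1:
u(1) = 4 * 1 - 4 = 0
v(1) = 4 * 1 + 6 = 10
h'(1) = 4 * 10 + 0 * 4
= 40 + 0
= 40

40


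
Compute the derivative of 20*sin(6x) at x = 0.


Apply the chain rule to differentiate 20*sin(6x):
d/dx [20*sin(6x)]
= 20 * cos(6x) * d/dx(6x)
= 20 * 6 * cos(6x)
= 120 * cos(6x)
Evaluate at x = 0:
= 120 * cos(0)
= 120 * 1
= 120

120


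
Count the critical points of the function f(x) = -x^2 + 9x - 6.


Find where f'(x) = 0:
f'(x) = -2x + 9
Set f'(x) = 0:
-2x + 9 = 0
x = -9 / (-2) = 9/2
This is a linear equation in x, so there is exactly one solution.
Number of critical points: 1

1


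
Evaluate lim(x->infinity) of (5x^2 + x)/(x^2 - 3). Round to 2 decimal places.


For limits at infinity with equal-degree polynomials,
we compare leading coefficients.
Numerator leading term: 5x^2
Denominator leading term: x^2
Divide both by x^2:
lim = (5 + 1/x) / (1 - 3/x^2)
As x -> infinity, the 1/x and 1/x^2 terms vanish:
= 5/1 = 5 = 5.00

5.00


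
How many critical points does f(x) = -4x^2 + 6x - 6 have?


Find where f'(x) = 0:
f'(x) = -8x + 6
Set f'(x) = 0:
-8x + 6 = 0
x = -6 / (-8) = 3/4
This is a linear equation in x, so there is exactly one solution.
Number of critical points: 1

1


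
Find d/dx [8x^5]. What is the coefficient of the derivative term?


We apply the power rule: d/dx [ax^n] = a*n * x^(n-1)
d/dx [8x^5]
= 8 * 5 * x^(5-1)
= 40x^4
The coefficient is 40

40


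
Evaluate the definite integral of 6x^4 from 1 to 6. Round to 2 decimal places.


Find the antiderivative of 6x^4:
F(x) = 6/5 * x^5
Apply the Fundamental Theorem of Calculus:
F(6) - F(1)
= 6/5 * 6^5 - 6/5 * 1^5
= 6/5 * (7776 - 1)
= 6/5 * 7775
= 9330 = 9330.00

9330.00


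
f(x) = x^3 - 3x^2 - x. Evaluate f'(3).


Differentiate f(x) = x^3 - 3x^2 - x term by term:
f'(x) = 3x^2 - 6x - 1
Substitute x = 3:
f'(3) = 3 * 3^2 - 6 * 3 - 1
= 27 - 18 - 1
= 8

8


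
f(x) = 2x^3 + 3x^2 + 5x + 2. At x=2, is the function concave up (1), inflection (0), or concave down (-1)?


Concavity is determined by the sign of f''(x).
f(x) = 2x^3 + 3x^2 + 5x + 2
f'(x) = 6x^2 + 6x + 5
f''(x) = 12x + 6
f''(2) = 12 * 2 + 6
= 24 + 6
= 30
Since f''(2) > 0, the function is concave up (1)

1


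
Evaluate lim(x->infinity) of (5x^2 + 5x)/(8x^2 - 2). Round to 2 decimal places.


For limits at infinity with equal-degree polynomials,
we compare leading coefficients.
Numerator leading term: 5x^2
Denominator leading term: 8x^2
Divide both by x^2:
lim = (5 + 5/x) / (8 - 2/x^2)
As x -> infinity, the 1/x and 1/x^2 terms vanish:
= 5/8 ≈ 0.63

0.63


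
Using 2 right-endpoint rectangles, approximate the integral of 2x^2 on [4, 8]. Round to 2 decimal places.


Right Riemann sum uses right endpoints of each subinterval.
Interval: [4, 8], n = 2
dx = (8 - 4) / 2 = 2
Right endpoints: [6, 8]
f values: [72, 128]
Sum = dx * (sum of f values)
= 2 * 200
= 400 = 400.00

400.00


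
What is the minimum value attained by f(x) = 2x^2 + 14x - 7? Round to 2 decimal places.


For a quadratic f(x) = ax^2 + bx + c with a > 0, the minimum is at the vertex.
Vertex x-coordinate: x = -b/(2a)
x = -(14) / (2 * 2)
x = -14/4 = -7/2
Substitute back to find the minimum value:
f(-7/2) = 2 * (-7/2)^2 + 14 * (-7/2) - 7
= 49/2 - 49 - 7
= -63/2 = -31.50

-31.50


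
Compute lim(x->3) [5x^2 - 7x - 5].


Since polynomials are continuous, we use direct substitution.
lim(x->3) of 5x^2 - 7x - 5
= 5 * 3^2 - 7 * 3 - 5
= 45 - 21 - 5
= 19

19


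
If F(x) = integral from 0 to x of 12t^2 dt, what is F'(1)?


By the Fundamental Theorem of Calculus (Part 1):
If F(x) = integral from 0 to x of f(t) dt, then F'(x) = f(x)
Here f(t) = 12t^2
So F'(x) = 12x^2
Evaluate at x = 1:
F'(1) = 12 * 1^2
= 12 * 1
= 12

12


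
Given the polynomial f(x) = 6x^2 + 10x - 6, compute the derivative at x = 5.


Differentiate term by term using power and sum rules:
f(x) = 6x^2 + 10x - 6
f'(x) = 12x + 10
Substitute x = 5:
f'(5) = 12 * 5 + 10
= 60 + 10
= 70

70


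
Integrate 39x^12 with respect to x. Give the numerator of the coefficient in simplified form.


Apply the power rule for integration:
integral of ax^n dx = a/(n+1) * x^(n+1) + C
integral of 39x^12 dx
= 39/13 * x^13 + C
= 3 * x^13 + C
The coefficient in lowest terms is 3 = 3/1, so its numerator is 3

3


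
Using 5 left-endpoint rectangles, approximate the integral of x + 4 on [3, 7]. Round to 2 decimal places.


Left Riemann sum uses left endpoints of each subinterval.
Interval: [3, 7], n = 5
dx = (7 - 3) / 5 = 4/5
Left endpoints: [3, 19/5, 23/5, 27/5, 31/5]
f values: [7, 39/5, 43/5, 47/5, 51/5]
Sum = dx * (sum of f values)
= 4/5 * 43
= 172/5 = 34.40

34.40


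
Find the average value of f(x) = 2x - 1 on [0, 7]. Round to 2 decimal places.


Average value = 1/(b-a) * integral from a to b of f(x) dx
First compute the integral of 2x - 1:
F(x) = x^2 - x
F(7) = 1 * 49 - 1 * 7 = 42
F(0) = 1 * 0 - 1 * 0 = 0
Integral = 42 - 0 = 42
Average = 42 / (7 - 0) = 42 / 7
= 6 = 6.00

6.00


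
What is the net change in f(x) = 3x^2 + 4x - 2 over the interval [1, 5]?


Net change = f(b) - f(a)
f(x) = 3x^2 + 4x - 2
Compute f(5):
f(5) = 3 * 5^2 + 4 * 5 - 2
= 75 + 20 - 2
= 93
Compute f(1):
f(1) = 3 * 1^2 + 4 * 1 - 2
= 3 + 4 - 2
= 5
Net change = 93 - 5 = 88

88


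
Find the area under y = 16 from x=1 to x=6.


The area under a constant function y = 16 is a rectangle.
Width = 6 - 1 = 5
Height = 16
Area = width * height
= 5 * 16
= 80

80


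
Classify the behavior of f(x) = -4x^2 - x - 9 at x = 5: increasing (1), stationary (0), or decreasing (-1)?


Compute f'(x) to determine behavior:
f'(x) = -8x - 1
f'(5) = -8 * 5 - 1
= -40 - 1
= -41
Since f'(5) < 0, the function is decreasing (-1)

-1


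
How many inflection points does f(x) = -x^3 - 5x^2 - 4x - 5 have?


Inflection points occur where f''(x) = 0 and concavity changes.
f(x) = -x^3 - 5x^2 - 4x - 5
f'(x) = -3x^2 - 10x - 4
f''(x) = -6x - 10
Set f''(x) = 0:
-6x - 10 = 0
x = 10 / (-6) = -5/3
Since f''(x) is linear (degree 1), it changes sign at this point.
Therefore there is exactly 1 inflection point.

1


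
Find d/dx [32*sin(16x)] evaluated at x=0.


Apply the chain rule to differentiate 32*sin(16x):
d/dx [32*sin(16x)]
= 32 * cos(16x) * d/dx(16x)
= 32 * 16 * cos(16x)
= 512 * cos(16x)
Evaluate at x = 0:
= 512 * cos(0)
= 512 * 1
= 512

512


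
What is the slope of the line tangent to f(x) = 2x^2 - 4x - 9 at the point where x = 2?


The slope of the tangent line equals f'(x) at the point.
f(x) = 2x^2 - 4x - 9
f'(x) = 4x - 4
At x = 2:
f'(2) = 4 * 2 - 4
= 8 - 4
= 4

4


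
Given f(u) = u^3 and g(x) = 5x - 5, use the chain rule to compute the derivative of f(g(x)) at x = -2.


Using the chain rule: (f(g(x)))' = f'(g(x)) * g'(x)
First, find g(-2):
g(-2) = 5 * (-2) - 5 = -15
Next, f'(u) = 3u^2
And g'(x) = 5
So f'(g(-2)) * g'(-2)
= 3 * (-15)^2 * 5
= 3 * 225 * 5
= 3375

3375


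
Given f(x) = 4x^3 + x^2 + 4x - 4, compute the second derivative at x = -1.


First derivative:
f'(x) = 12x^2 + 2x + 4
Second derivative:
f''(x) = 24x + 2
Substitute x = -1:
f''(-1) = 24 * (-1) + 2
= -24 + 2
= -22

-22


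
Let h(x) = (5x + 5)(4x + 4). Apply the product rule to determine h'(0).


Let u(x) = 5x + 5 and v(x) = 4x + 4
u'(x) = 5
v'(x) = 4
Product rule: h'(x) = u'(x)*v(x) + u(x)*v'(x)
= 5 * (4x + 4) + (5x + 5) * 4
At x = 0:
u(0) = 5 * 0 + 5 = 5
v(0) = 4 * 0 + 4 = 4
h'(0) = 5 * 4 + 5 * 4
= 20 + 20
= 40

40


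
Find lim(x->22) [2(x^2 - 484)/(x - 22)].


Direct substitution gives 0/0, so we factor the numerator.
Factor: 2(x^2 - 484) = 2 * (x - 22)(x + 22)
Cancel the common factor (x - 22):
2(x^2 - 484)/(x - 22) = 2 * (x + 22)
Now substitute x = 22:
= 2 * (22 + 22) = 88

88


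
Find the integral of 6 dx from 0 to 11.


The integral of a constant k over [a, b] equals k * (b - a).
integral from 0 to 11 of 6 dx
= 6 * (11 - 0)
= 6 * 11
= 66

66


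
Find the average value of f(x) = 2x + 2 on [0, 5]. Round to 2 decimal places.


Average value = 1/(b-a) * integral from a to b of f(x) dx
First compute the integral of 2x + 2:
F(x) = x^2 + 2x
F(5) = 1 * 25 + 2 * 5 = 35
F(0) = 1 * 0 + 2 * 0 = 0
Integral = 35 - 0 = 35
Average = 35 / (5 - 0) = 35 / 5
= 7 = 7.00

7.00


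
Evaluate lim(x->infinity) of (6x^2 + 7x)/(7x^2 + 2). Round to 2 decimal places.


For limits at infinity with equal-degree polynomials,
we compare leading coefficients.
Numerator leading term: 6x^2
Denominator leading term: 7x^2
Divide both by x^2:
lim = (6 + 7/x) / (7 + 2/x^2)
As x -> infinity, the 1/x and 1/x^2 terms vanish:
= 6/7 ≈ 0.86

0.86


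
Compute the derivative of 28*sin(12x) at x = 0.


Apply the chain rule to differentiate 28*sin(12x):
d/dx [28*sin(12x)]
= 28 * cos(12x) * d/dx(12x)
= 28 * 12 * cos(12x)
= 336 * cos(12x)
Evaluate at x = 0:
= 336 * cos(0)
= 336 * 1
= 336

336


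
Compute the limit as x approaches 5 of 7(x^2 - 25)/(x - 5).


Direct substitution gives 0/0, so we factor the numerator.
Factor: 7(x^2 - 25) = 7 * (x - 5)(x + 5)
Cancel the common factor (x - 5):
7(x^2 - 25)/(x - 5) = 7 * (x + 5)
Now substitute x = 5:
= 7 * (5 + 5) = 70

70


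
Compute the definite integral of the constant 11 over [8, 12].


The integral of a constant k over [a, b] equals k * (b - a).
integral from 8 to 12 of 11 dx
= 11 * (12 - 8)
= 11 * 4
= 44

44


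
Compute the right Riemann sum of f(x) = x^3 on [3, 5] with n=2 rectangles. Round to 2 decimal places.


Right Riemann sum uses right endpoints of each subinterval.
Interval: [3, 5], n = 2
dx = (5 - 3) / 2 = 1
Right endpoints: [4, 5]
f values: [64, 125]
Sum = dx * (sum of f values)
= 1 * 189
= 189 = 189.00

189.00


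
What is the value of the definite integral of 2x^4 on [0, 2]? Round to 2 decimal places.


Find the antiderivative of 2x^4:
F(x) = 2/5 * x^5
Apply the Fundamental Theorem of Calculus:
F(2) - F(0)
= 2/5 * 2^5 - 2/5 * 0^5
= 2/5 * (32 - 0)
= 2/5 * 32
= 64/5 = 12.80

12.80


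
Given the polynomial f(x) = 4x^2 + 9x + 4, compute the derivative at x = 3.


Differentiate term by term using power and sum rules:
f(x) = 4x^2 + 9x + 4
f'(x) = 8x + 9
Substitute x = 3:
f'(3) = 8 * 3 + 9
= 24 + 9
= 33

33


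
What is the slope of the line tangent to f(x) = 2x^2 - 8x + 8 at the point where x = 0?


The slope of the tangent line equals f'(x) at the point.
f(x) = 2x^2 - 8x + 8
f'(x) = 4x - 8
At x = 0:
f'(0) = 4 * 0 - 8
= 0 - 8
= -8

-8


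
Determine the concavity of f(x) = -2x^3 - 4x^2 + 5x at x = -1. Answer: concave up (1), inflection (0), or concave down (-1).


Concavity is determined by the sign of f''(x).
f(x) = -2x^3 - 4x^2 + 5x
f'(x) = -6x^2 - 8x + 5
f''(x) = -12x - 8
f''(-1) = -12 * (-1) - 8
= 12 - 8
= 4
Since f''(-1) > 0, the function is concave up (1)

1


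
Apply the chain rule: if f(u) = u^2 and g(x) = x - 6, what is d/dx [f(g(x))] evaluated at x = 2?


Using the chain rule: (f(g(x)))' = f'(g(x)) * g'(x)
First, find g(2):
g(2) = 1 * 2 - 6 = -4
Next, f'(u) = 2u
And g'(x) = 1
So f'(g(2)) * g'(2)
= 2 * (-4) * 1
= -8

-8


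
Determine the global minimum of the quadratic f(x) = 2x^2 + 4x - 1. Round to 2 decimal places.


For a quadratic f(x) = ax^2 + bx + c with a > 0, the minimum is at the vertex.
Vertex x-coordinate: x = -b/(2a)
x = -(4) / (2 * 2)
x = -4/4 = -1
Substitute back to find the minimum value:
f(-1) = 2 * (-1)^2 + 4 * (-1) - 1
= 2 - 4 - 1
= -3 = -3.00

-3.00


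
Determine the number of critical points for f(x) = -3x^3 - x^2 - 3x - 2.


Find where f'(x) = 0:
f(x) = -3x^3 - x^2 - 3x - 2
f'(x) = -9x^2 - 2x - 3
This is a quadratic in x. Use the discriminant to count real roots.
Discriminant = (-2)^2 - 4 * (-9) * (-3)
= 4 - 108
= -104
Since discriminant < 0, f'(x) = 0 has no real solutions.
Number of critical points: 0

0


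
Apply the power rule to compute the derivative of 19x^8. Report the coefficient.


We apply the power rule: d/dx [ax^n] = a*n * x^(n-1)
d/dx [19x^8]
= 19 * 8 * x^(8-1)
= 152x^7
The coefficient is 152

152


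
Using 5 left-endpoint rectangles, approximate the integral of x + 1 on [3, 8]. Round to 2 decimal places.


Left Riemann sum uses left endpoints of each subinterval.
Interval: [3, 8], n = 5
dx = (8 - 3) / 5 = 1
Left endpoints: [3, 4, 5, 6, 7]
f values: [4, 5, 6, 7, 8]
Sum = dx * (sum of f values)
= 1 * 30
= 30 = 30.00

30.00


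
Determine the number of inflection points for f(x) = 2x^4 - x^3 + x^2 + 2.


Inflection points occur where f''(x) = 0 and concavity changes.
f(x) = 2x^4 - x^3 + x^2 + 2
f'(x) = 8x^3 - 3x^2 + 2x
f''(x) = 24x^2 - 6x + 2
This is a quadratic in x. Use the discriminant to count real roots.
Discriminant = (-6)^2 - 4 * 24 * 2
= 36 - 192
= -156
Since discriminant < 0, f''(x) = 0 has no real solutions.
Number of inflection points: 0

0


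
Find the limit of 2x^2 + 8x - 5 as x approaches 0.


Since polynomials are continuous, we use direct substitution.
lim(x->0) of 2x^2 + 8x - 5
= 2 * 0^2 + 8 * 0 - 5
= 0 + 0 - 5
= -5

-5


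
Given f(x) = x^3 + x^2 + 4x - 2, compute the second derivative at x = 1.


First derivative:
f'(x) = 3x^2 + 2x + 4
Second derivative:
f''(x) = 6x + 2
Substitute x = 1:
f''(1) = 6 * 1 + 2
= 6 + 2
= 8

8


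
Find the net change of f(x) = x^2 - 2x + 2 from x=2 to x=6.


Net change = f(b) - f(a)
f(x) = x^2 - 2x + 2
Compute f(6):
f(6) = 1 * 6^2 - 2 * 6 + 2
= 36 - 12 + 2
= 26
Compute f(2):
f(2) = 1 * 2^2 - 2 * 2 + 2
= 4 - 4 + 2
= 2
Net change = 26 - 2 = 24

24


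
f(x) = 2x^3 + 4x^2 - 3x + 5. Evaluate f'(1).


Differentiate f(x) = 2x^3 + 4x^2 - 3x + 5 term by term:
f'(x) = 6x^2 + 8x - 3
Substitute x = 1:
f'(1) = 6 * 1^2 + 8 * 1 - 3
= 6 + 8 - 3
= 11

11


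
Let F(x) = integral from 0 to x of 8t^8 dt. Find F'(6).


By the Fundamental Theorem of Calculus (Part 1):
If F(x) = integral from 0 to x of f(t) dt, then F'(x) = f(x)
Here f(t) = 8t^8
So F'(x) = 8x^8
Evaluate at x = 6:
F'(6) = 8 * 6^8
= 8 * 1679616
= 13436928

13436928


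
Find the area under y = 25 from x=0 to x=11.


The area under a constant function y = 25 is a rectangle.
Width = 11 - 0 = 11
Height = 25
Area = width * height
= 11 * 25
= 275

275


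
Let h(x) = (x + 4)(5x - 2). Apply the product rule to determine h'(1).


Let u(x) = x + 4 and v(x) = 5x - 2
u'(x) = 1
v'(x) = 5
Product rule: h'(x) = u'(x)*v(x) + u(x)*v'(x)
= 1 * (5x - 2) + (x + 4) * 5
At x = 1:
u(1) = 1 * 1 + 4 = 5
v(1) = 5 * 1 - 2 = 3
h'(1) = 1 * 3 + 5 * 5
= 3 + 25
= 28

28


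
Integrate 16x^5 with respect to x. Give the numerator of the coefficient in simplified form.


Apply the power rule for integration:
integral of ax^n dx = a/(n+1) * x^(n+1) + C
integral of 16x^5 dx
= 16/6 * x^6 + C
= 8/3 * x^6 + C
The coefficient in lowest terms is 8/3, and its numerator is 8

8


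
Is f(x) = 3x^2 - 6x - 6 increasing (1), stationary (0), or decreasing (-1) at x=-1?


Compute f'(x) to determine behavior:
f'(x) = 6x - 6
f'(-1) = 6 * (-1) - 6
= -6 - 6
= -12
Since f'(-1) < 0, the function is decreasing (-1)

-1


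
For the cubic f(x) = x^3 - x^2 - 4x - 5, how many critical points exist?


Find where f'(x) = 0:
f(x) = x^3 - x^2 - 4x - 5
f'(x) = 3x^2 - 2x - 4
This is a quadratic in x. Use the discriminant to count real roots.
Discriminant = (-2)^2 - 4 * 3 * (-4)
= 4 - (-48)
= 52
Since discriminant > 0, f'(x) = 0 has 2 real solutions.
Number of critical points: 2

2


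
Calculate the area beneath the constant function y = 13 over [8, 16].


The area under a constant function y = 13 is a rectangle.
Width = 16 - 8 = 8
Height = 13
Area = width * height
= 8 * 13
= 104

104


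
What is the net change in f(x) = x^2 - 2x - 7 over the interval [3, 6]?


Net change = f(b) - f(a)
f(x) = x^2 - 2x - 7
Compute f(6):
f(6) = 1 * 6^2 - 2 * 6 - 7
= 36 - 12 - 7
= 17
Compute f(3):
f(3) = 1 * 3^2 - 2 * 3 - 7
= 9 - 6 - 7
= -4
Net change = 17 - (-4) = 21

21


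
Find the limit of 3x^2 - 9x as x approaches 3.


Since polynomials are continuous, we use direct substitution.
lim(x->3) of 3x^2 - 9x
= 3 * 3^2 - 9 * 3 + 0
= 27 - 27 + 0
= 0

0


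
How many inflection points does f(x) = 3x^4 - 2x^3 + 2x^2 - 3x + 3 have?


Inflection points occur where f''(x) = 0 and concavity changes.
f(x) = 3x^4 - 2x^3 + 2x^2 - 3x + 3
f'(x) = 12x^3 - 6x^2 + 4x - 3
f''(x) = 36x^2 - 12x + 4
This is a quadratic in x. Use the discriminant to count real roots.
Discriminant = (-12)^2 - 4 * 36 * 4
= 144 - 576
= -432
Since discriminant < 0, f''(x) = 0 has no real solutions.
Number of inflection points: 0

0


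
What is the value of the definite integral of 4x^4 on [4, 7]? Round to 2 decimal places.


Find the antiderivative of 4x^4:
F(x) = 4/5 * x^5
Apply the Fundamental Theorem of Calculus:
F(7) - F(4)
= 4/5 * 7^5 - 4/5 * 4^5
= 4/5 * (16807 - 1024)
= 4/5 * 15783
= 63132/5 = 12626.40

12626.40


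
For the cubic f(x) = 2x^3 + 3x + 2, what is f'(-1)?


Differentiate f(x) = 2x^3 + 3x + 2 term by term:
f'(x) = 6x^2 + 3
Substitute x = -1:
f'(-1) = 6 * (-1)^2 + 0 * (-1) + 3
= 6 + 0 + 3
= 9

9


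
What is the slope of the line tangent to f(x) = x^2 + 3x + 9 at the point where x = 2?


The slope of the tangent line equals f'(x) at the point.
f(x) = x^2 + 3x + 9
f'(x) = 2x + 3
At x = 2:
f'(2) = 2 * 2 + 3
= 4 + 3
= 7

7


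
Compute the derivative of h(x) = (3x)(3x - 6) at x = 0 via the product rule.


Let u(x) = 3x and v(x) = 3x - 6
u'(x) = 3
v'(x) = 3
Product rule: h'(x) = u'(x)*v(x) + u(x)*v'(x)
= 3 * (3x - 6) + (3x) * 3
At x = 0:
u(0) = 3 * 0 + 0 = 0
v(0) = 3 * 0 - 6 = -6
h'(0) = 3 * (-6) + 0 * 3
= -18 + 0
= -18

-18


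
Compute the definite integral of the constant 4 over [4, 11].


The integral of a constant k over [a, b] equals k * (b - a).
integral from 4 to 11 of 4 dx
= 4 * (11 - 4)
= 4 * 7
= 28

28


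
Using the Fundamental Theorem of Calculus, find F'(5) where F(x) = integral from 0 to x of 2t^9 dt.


By the Fundamental Theorem of Calculus (Part 1):
If F(x) = integral from 0 to x of f(t) dt, then F'(x) = f(x)
Here f(t) = 2t^9
So F'(x) = 2x^9
Evaluate at x = 5:
F'(5) = 2 * 5^9
= 2 * 1953125
= 3906250

3906250


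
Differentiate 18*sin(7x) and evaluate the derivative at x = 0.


Apply the chain rule to differentiate 18*sin(7x):
d/dx [18*sin(7x)]
= 18 * cos(7x) * d/dx(7x)
= 18 * 7 * cos(7x)
= 126 * cos(7x)
Evaluate at x = 0:
= 126 * cos(0)
= 126 * 1
= 126

126


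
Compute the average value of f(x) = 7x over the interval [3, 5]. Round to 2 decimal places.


Average value = 1/(b-a) * integral from a to b of f(x) dx
First compute the integral of 7x:
F(x) = (7/2)x^2
F(5) = 7/2 * 25 + 0 * 5 = 175/2
F(3) = 7/2 * 9 + 0 * 3 = 63/2
Integral = 175/2 - 63/2 = 56
Average = 56 / (5 - 3) = 56 / 2
= 28 = 28.00

28.00


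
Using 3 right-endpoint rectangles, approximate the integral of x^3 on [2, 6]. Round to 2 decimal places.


Right Riemann sum uses right endpoints of each subinterval.
Interval: [2, 6], n = 3
dx = (6 - 2) / 3 = 4/3
Right endpoints: [10/3, 14/3, 6]
f values: [1000/27, 2744/27, 216]
Sum = dx * (sum of f values)
= 4/3 * 1064/3
= 4256/9 ≈ 472.89

472.89


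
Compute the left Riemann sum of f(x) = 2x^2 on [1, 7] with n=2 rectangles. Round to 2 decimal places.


Left Riemann sum uses left endpoints of each subinterval.
Interval: [1, 7], n = 2
dx = (7 - 1) / 2 = 3
Left endpoints: [1, 4]
f values: [2, 32]
Sum = dx * (sum of f values)
= 3 * 34
= 102 = 102.00

102.00


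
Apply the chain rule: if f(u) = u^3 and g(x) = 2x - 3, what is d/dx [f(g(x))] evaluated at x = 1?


Using the chain rule: (f(g(x)))' = f'(g(x)) * g'(x)
First, find g(1):
g(1) = 2 * 1 - 3 = -1
Next, f'(u) = 3u^2
And g'(x) = 2
So f'(g(1)) * g'(1)
= 3 * (-1)^2 * 2
= 3 * 1 * 2
= 6

6


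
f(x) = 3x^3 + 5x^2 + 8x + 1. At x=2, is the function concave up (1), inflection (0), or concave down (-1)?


Concavity is determined by the sign of f''(x).
f(x) = 3x^3 + 5x^2 + 8x + 1
f'(x) = 9x^2 + 10x + 8
f''(x) = 18x + 10
f''(2) = 18 * 2 + 10
= 36 + 10
= 46
Since f''(2) > 0, the function is concave up (1)

1


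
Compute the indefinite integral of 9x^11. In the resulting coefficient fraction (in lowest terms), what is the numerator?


Apply the power rule for integration:
integral of ax^n dx = a/(n+1) * x^(n+1) + C
integral of 9x^11 dx
= 9/12 * x^12 + C
= 3/4 * x^12 + C
The coefficient in lowest terms is 3/4, and its numerator is 3

3


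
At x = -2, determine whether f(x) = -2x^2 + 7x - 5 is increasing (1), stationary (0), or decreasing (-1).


Compute f'(x) to determine behavior:
f'(x) = -4x + 7
f'(-2) = -4 * (-2) + 7
= 8 + 7
= 15
Since f'(-2) > 0, the function is increasing (1)

1


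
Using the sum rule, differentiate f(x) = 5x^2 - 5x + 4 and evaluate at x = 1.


Differentiate term by term using power and sum rules:
f(x) = 5x^2 - 5x + 4
f'(x) = 10x - 5
Substitute x = 1:
f'(1) = 10 * 1 - 5
= 10 - 5
= 5

5


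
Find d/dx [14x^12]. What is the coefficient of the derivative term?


We apply the power rule: d/dx [ax^n] = a*n * x^(n-1)
d/dx [14x^12]
= 14 * 12 * x^(12-1)
= 168x^11
The coefficient is 168

168


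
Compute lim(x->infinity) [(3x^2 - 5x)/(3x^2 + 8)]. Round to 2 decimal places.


For limits at infinity with equal-degree polynomials,
we compare leading coefficients.
Numerator leading term: 3x^2
Denominator leading term: 3x^2
Divide both by x^2:
lim = (3 - 5/x) / (3 + 8/x^2)
As x -> infinity, the 1/x and 1/x^2 terms vanish:
= 3/3 = 1 = 1.00

1.00


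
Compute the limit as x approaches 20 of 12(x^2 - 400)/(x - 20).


Direct substitution gives 0/0, so we factor the numerator.
Factor: 12(x^2 - 400) = 12 * (x - 20)(x + 20)
Cancel the common factor (x - 20):
12(x^2 - 400)/(x - 20) = 12 * (x + 20)
Now substitute x = 20:
= 12 * (20 + 20) = 480

480


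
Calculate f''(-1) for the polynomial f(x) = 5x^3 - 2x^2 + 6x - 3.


First derivative:
f'(x) = 15x^2 - 4x + 6
Second derivative:
f''(x) = 30x - 4
Substitute x = -1:
f''(-1) = 30 * (-1) - 4
= -30 - 4
= -34

-34


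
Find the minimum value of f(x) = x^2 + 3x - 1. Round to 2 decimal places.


For a quadratic f(x) = ax^2 + bx + c with a > 0, the minimum is at the vertex.
Vertex x-coordinate: x = -b/(2a)
x = -(3) / (2 * 1)
x = -3/2
Substitute back to find the minimum value:
f(-3/2) = 1 * (-3/2)^2 + 3 * (-3/2) - 1
= 9/4 - 9/2 - 1
= -13/4 = -3.25

-3.25


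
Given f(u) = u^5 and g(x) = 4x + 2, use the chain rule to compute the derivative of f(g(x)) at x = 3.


Using the chain rule: (f(g(x)))' = f'(g(x)) * g'(x)
First, find g(3):
g(3) = 4 * 3 + 2 = 14
Next, f'(u) = 5u^4
And g'(x) = 4
So f'(g(3)) * g'(3)
= 5 * 14^4 * 4
= 5 * 38416 * 4
= 768320

768320


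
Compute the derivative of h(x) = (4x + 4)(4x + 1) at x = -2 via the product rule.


Let u(x) = 4x + 4 and v(x) = 4x + 1
u'(x) = 4
v'(x) = 4
Product rule: h'(x) = u'(x)*v(x) + u(x)*v'(x)
= 4 * (4x + 1) + (4x + 4) * 4
At x = -2:
u(-2) = 4 * (-2) + 4 = -4
v(-2) = 4 * (-2) + 1 = -7
h'(-2) = 4 * (-7) + (-4) * 4
= -28 - 16
= -44

-44


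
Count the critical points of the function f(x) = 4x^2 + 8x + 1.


Find where f'(x) = 0:
f'(x) = 8x + 8
Set f'(x) = 0:
8x + 8 = 0
x = -8 / 8 = -1
This is a linear equation in x, so there is exactly one solution.
Number of critical points: 1

1


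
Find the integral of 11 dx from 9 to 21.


The integral of a constant k over [a, b] equals k * (b - a).
integral from 9 to 21 of 11 dx
= 11 * (21 - 9)
= 11 * 12
= 132

132


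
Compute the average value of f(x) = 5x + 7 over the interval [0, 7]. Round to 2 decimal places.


Average value = 1/(b-a) * integral from a to b of f(x) dx
First compute the integral of 5x + 7:
F(x) = (5/2)x^2 + 7x
F(7) = 5/2 * 49 + 7 * 7 = 343/2
F(0) = 5/2 * 0 + 7 * 0 = 0
Integral = 343/2 - 0 = 343/2
Average = (343/2) / (7 - 0) = (343/2) / 7
= 49/2 = 24.50

24.50


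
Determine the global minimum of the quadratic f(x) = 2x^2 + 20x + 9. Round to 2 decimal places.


For a quadratic f(x) = ax^2 + bx + c with a > 0, the minimum is at the vertex.
Vertex x-coordinate: x = -b/(2a)
x = -(20) / (2 * 2)
x = -20/4 = -5
Substitute back to find the minimum value:
f(-5) = 2 * (-5)^2 + 20 * (-5) + 9
= 50 - 100 + 9
= -41 = -41.00

-41.00


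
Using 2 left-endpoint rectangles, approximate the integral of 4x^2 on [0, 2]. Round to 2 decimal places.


Left Riemann sum uses left endpoints of each subinterval.
Interval: [0, 2], n = 2
dx = (2 - 0) / 2 = 1
Left endpoints: [0, 1]
f values: [0, 4]
Sum = dx * (sum of f values)
= 1 * 4
= 4 = 4.00

4.00


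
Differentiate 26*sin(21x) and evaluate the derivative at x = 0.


Apply the chain rule to differentiate 26*sin(21x):
d/dx [26*sin(21x)]
= 26 * cos(21x) * d/dx(21x)
= 26 * 21 * cos(21x)
= 546 * cos(21x)
Evaluate at x = 0:
= 546 * cos(0)
= 546 * 1
= 546

546


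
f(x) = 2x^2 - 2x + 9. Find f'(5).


Differentiate term by term using power and sum rules:
f(x) = 2x^2 - 2x + 9
f'(x) = 4x - 2
Substitute x = 5:
f'(5) = 4 * 5 - 2
= 20 - 2
= 18

18


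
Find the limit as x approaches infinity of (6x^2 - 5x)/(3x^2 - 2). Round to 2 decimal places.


For limits at infinity with equal-degree polynomials,
we compare leading coefficients.
Numerator leading term: 6x^2
Denominator leading term: 3x^2
Divide both by x^2:
lim = (6 - 5/x) / (3 - 2/x^2)
As x -> infinity, the 1/x and 1/x^2 terms vanish:
= 6/3 = 2 = 2.00

2.00


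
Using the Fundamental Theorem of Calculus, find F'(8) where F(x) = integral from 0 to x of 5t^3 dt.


By the Fundamental Theorem of Calculus (Part 1):
If F(x) = integral from 0 to x of f(t) dt, then F'(x) = f(x)
Here f(t) = 5t^3
So F'(x) = 5x^3
Evaluate at x = 8:
F'(8) = 5 * 8^3
= 5 * 512
= 2560

2560


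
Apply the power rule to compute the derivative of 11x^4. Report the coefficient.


We apply the power rule: d/dx [ax^n] = a*n * x^(n-1)
d/dx [11x^4]
= 11 * 4 * x^(4-1)
= 44x^3
The coefficient is 44

44


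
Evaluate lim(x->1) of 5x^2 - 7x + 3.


Since polynomials are continuous, we use direct substitution.
lim(x->1) of 5x^2 - 7x + 3
= 5 * 1^2 - 7 * 1 + 3
= 5 - 7 + 3
= 1

1


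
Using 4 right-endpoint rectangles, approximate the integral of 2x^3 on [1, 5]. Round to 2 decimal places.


Right Riemann sum uses right endpoints of each subinterval.
Interval: [1, 5], n = 4
dx = (5 - 1) / 4 = 1
Right endpoints: [2, 3, 4, 5]
f values: [16, 54, 128, 250]
Sum = dx * (sum of f values)
= 1 * 448
= 448 = 448.00

448.00


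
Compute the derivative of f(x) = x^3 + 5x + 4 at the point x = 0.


Differentiate f(x) = x^3 + 5x + 4 term by term:
f'(x) = 3x^2 + 5
Substitute x = 0:
f'(0) = 3 * 0^2 + 0 * 0 + 5
= 0 + 0 + 5
= 5

5


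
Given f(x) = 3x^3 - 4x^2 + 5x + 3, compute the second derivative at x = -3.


First derivative:
f'(x) = 9x^2 - 8x + 5
Second derivative:
f''(x) = 18x - 8
Substitute x = -3:
f''(-3) = 18 * (-3) - 8
= -54 - 8
= -62

-62


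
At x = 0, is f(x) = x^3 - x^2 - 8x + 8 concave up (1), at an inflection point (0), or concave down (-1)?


Concavity is determined by the sign of f''(x).
f(x) = x^3 - x^2 - 8x + 8
f'(x) = 3x^2 - 2x - 8
f''(x) = 6x - 2
f''(0) = 6 * 0 - 2
= 0 - 2
= -2
Since f''(0) < 0, the function is concave down (-1)

-1


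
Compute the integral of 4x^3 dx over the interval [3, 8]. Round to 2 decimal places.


Find the antiderivative of 4x^3:
F(x) = 4/4 * x^4
Apply the Fundamental Theorem of Calculus:
F(8) - F(3)
= 4/4 * 8^4 - 4/4 * 3^4
= 4/4 * (4096 - 81)
= 4/4 * 4015
= 4015 = 4015.00

4015.00


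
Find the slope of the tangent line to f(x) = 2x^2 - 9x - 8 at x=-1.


The slope of the tangent line equals f'(x) at the point.
f(x) = 2x^2 - 9x - 8
f'(x) = 4x - 9
At x = -1:
f'(-1) = 4 * (-1) - 9
= -4 - 9
= -13

-13


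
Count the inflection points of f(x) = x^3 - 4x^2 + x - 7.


Inflection points occur where f''(x) = 0 and concavity changes.
f(x) = x^3 - 4x^2 + x - 7
f'(x) = 3x^2 - 8x + 1
f''(x) = 6x - 8
Set f''(x) = 0:
6x - 8 = 0
x = 8 / 6 = 4/3
Since f''(x) is linear (degree 1), it changes sign at this point.
Therefore there is exactly 1 inflection point.

1


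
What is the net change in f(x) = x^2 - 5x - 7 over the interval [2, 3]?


Net change = f(b) - f(a)
f(x) = x^2 - 5x - 7
Compute f(3):
f(3) = 1 * 3^2 - 5 * 3 - 7
= 9 - 15 - 7
= -13
Compute f(2):
f(2) = 1 * 2^2 - 5 * 2 - 7
= 4 - 10 - 7
= -13
Net change = -13 - (-13) = 0

0


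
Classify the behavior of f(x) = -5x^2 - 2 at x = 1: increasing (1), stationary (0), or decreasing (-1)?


Compute f'(x) to determine behavior:
f'(x) = -10x
f'(1) = -10 * 1 + 0
= -10 + 0
= -10
Since f'(1) < 0, the function is decreasing (-1)

-1


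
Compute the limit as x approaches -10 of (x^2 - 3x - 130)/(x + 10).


Direct substitution gives 0/0, so we factor the numerator.
Factor: (x^2 - 3x - 130) = (x + 10)(x - 13)
Cancel the common factor (x + 10):
(x^2 - 3x - 130)/(x + 10) = (x - 13)
Now substitute x = -10:
= (-10) - (13) = -23

-23


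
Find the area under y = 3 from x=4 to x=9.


The area under a constant function y = 3 is a rectangle.
Width = 9 - 4 = 5
Height = 3
Area = width * height
= 5 * 3
= 15

15


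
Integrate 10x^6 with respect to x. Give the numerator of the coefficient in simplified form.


Apply the power rule for integration:
integral of ax^n dx = a/(n+1) * x^(n+1) + C
integral of 10x^6 dx
= 10/7 * x^7 + C
The coefficient in lowest terms is 10/7, and its numerator is 10

10


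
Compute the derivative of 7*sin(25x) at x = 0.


Apply the chain rule to differentiate 7*sin(25x):
d/dx [7*sin(25x)]
= 7 * cos(25x) * d/dx(25x)
= 7 * 25 * cos(25x)
= 175 * cos(25x)
Evaluate at x = 0:
= 175 * cos(0)
= 175 * 1
= 175

175


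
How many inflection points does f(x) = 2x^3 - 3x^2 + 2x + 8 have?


Inflection points occur where f''(x) = 0 and concavity changes.
f(x) = 2x^3 - 3x^2 + 2x + 8
f'(x) = 6x^2 - 6x + 2
f''(x) = 12x - 6
Set f''(x) = 0:
12x - 6 = 0
x = 6 / 12 = 1/2
Since f''(x) is linear (degree 1), it changes sign at this point.
Therefore there is exactly 1 inflection point.

1


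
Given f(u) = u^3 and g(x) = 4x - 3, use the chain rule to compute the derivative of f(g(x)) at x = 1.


Using the chain rule: (f(g(x)))' = f'(g(x)) * g'(x)
First, find g(1):
g(1) = 4 * 1 - 3 = 1
Next, f'(u) = 3u^2
And g'(x) = 4
So f'(g(1)) * g'(1)
= 3 * 1^2 * 4
= 3 * 1 * 4
= 12

12


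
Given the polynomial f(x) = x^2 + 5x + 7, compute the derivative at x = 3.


Differentiate term by term using power and sum rules:
f(x) = x^2 + 5x + 7
f'(x) = 2x + 5
Substitute x = 3:
f'(3) = 2 * 3 + 5
= 6 + 5
= 11

11


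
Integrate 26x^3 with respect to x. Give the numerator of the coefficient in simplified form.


Apply the power rule for integration:
integral of ax^n dx = a/(n+1) * x^(n+1) + C
integral of 26x^3 dx
= 26/4 * x^4 + C
= 13/2 * x^4 + C
The coefficient in lowest terms is 13/2, and its numerator is 13

13


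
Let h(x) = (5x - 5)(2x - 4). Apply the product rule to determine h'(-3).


Let u(x) = 5x - 5 and v(x) = 2x - 4
u'(x) = 5
v'(x) = 2
Product rule: h'(x) = u'(x)*v(x) + u(x)*v'(x)
= 5 * (2x - 4) + (5x - 5) * 2
At x = -3:
u(-3) = 5 * (-3) - 5 = -20
v(-3) = 2 * (-3) - 4 = -10
h'(-3) = 5 * (-10) + (-20) * 2
= -50 - 40
= -90

-90


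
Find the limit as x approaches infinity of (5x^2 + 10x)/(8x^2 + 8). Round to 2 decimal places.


For limits at infinity with equal-degree polynomials,
we compare leading coefficients.
Numerator leading term: 5x^2
Denominator leading term: 8x^2
Divide both by x^2:
lim = (5 + 10/x) / (8 + 8/x^2)
As x -> infinity, the 1/x and 1/x^2 terms vanish:
= 5/8 ≈ 0.63

0.63


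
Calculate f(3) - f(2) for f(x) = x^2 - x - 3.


Net change = f(b) - f(a)
f(x) = x^2 - x - 3
Compute f(3):
f(3) = 1 * 3^2 - 1 * 3 - 3
= 9 - 3 - 3
= 3
Compute f(2):
f(2) = 1 * 2^2 - 1 * 2 - 3
= 4 - 2 - 3
= -1
Net change = 3 - (-1) = 4

4


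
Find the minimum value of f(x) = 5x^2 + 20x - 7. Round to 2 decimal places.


For a quadratic f(x) = ax^2 + bx + c with a > 0, the minimum is at the vertex.
Vertex x-coordinate: x = -b/(2a)
x = -(20) / (2 * 5)
x = -20/10 = -2
Substitute back to find the minimum value:
f(-2) = 5 * (-2)^2 + 20 * (-2) - 7
= 20 - 40 - 7
= -27 = -27.00

-27.00


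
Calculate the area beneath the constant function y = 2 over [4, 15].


The area under a constant function y = 2 is a rectangle.
Width = 15 - 4 = 11
Height = 2
Area = width * height
= 11 * 2
= 22

22


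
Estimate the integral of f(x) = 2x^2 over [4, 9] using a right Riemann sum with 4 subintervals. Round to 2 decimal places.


Right Riemann sum uses right endpoints of each subinterval.
Interval: [4, 9], n = 4
dx = (9 - 4) / 4 = 5/4
Right endpoints: [21/4, 13/2, 31/4, 9]
f values: [441/8, 169/2, 961/8, 162]
Sum = dx * (sum of f values)
= 5/4 * 1687/4
= 8435/16 ≈ 527.19

527.19


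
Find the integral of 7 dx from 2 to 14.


The integral of a constant k over [a, b] equals k * (b - a).
integral from 2 to 14 of 7 dx
= 7 * (14 - 2)
= 7 * 12
= 84

84


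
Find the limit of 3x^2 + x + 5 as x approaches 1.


Since polynomials are continuous, we use direct substitution.
lim(x->1) of 3x^2 + x + 5
= 3 * 1^2 + 1 * 1 + 5
= 3 + 1 + 5
= 9

9


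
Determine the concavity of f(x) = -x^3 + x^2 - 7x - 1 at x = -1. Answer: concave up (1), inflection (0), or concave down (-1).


Concavity is determined by the sign of f''(x).
f(x) = -x^3 + x^2 - 7x - 1
f'(x) = -3x^2 + 2x - 7
f''(x) = -6x + 2
f''(-1) = -6 * (-1) + 2
= 6 + 2
= 8
Since f''(-1) > 0, the function is concave up (1)

1


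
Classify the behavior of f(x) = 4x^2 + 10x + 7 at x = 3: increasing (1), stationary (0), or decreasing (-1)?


Compute f'(x) to determine behavior:
f'(x) = 8x + 10
f'(3) = 8 * 3 + 10
= 24 + 10
= 34
Since f'(3) > 0, the function is increasing (1)

1


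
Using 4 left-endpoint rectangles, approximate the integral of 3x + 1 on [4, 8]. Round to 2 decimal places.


Left Riemann sum uses left endpoints of each subinterval.
Interval: [4, 8], n = 4
dx = (8 - 4) / 4 = 1
Left endpoints: [4, 5, 6, 7]
f values: [13, 16, 19, 22]
Sum = dx * (sum of f values)
= 1 * 70
= 70 = 70.00

70.00


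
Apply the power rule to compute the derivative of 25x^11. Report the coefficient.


We apply the power rule: d/dx [ax^n] = a*n * x^(n-1)
d/dx [25x^11]
= 25 * 11 * x^(11-1)
= 275x^10
The coefficient is 275

275


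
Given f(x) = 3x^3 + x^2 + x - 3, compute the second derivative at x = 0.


First derivative:
f'(x) = 9x^2 + 2x + 1
Second derivative:
f''(x) = 18x + 2
Substitute x = 0:
f''(0) = 18 * 0 + 2
= 0 + 2
= 2

2


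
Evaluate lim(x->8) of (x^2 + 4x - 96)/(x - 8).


Direct substitution gives 0/0, so we factor the numerator.
Factor: (x^2 + 4x - 96) = (x - 8)(x + 12)
Cancel the common factor (x - 8):
(x^2 + 4x - 96)/(x - 8) = (x + 12)
Now substitute x = 8:
= (8) - (-12) = 20

20


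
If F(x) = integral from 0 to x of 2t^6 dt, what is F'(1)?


By the Fundamental Theorem of Calculus (Part 1):
If F(x) = integral from 0 to x of f(t) dt, then F'(x) = f(x)
Here f(t) = 2t^6
So F'(x) = 2x^6
Evaluate at x = 1:
F'(1) = 2 * 1^6
= 2 * 1
= 2

2


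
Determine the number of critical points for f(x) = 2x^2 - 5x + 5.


Find where f'(x) = 0:
f'(x) = 4x - 5
Set f'(x) = 0:
4x - 5 = 0
x = 5 / 4 = 5/4
This is a linear equation in x, so there is exactly one solution.
Number of critical points: 1

1


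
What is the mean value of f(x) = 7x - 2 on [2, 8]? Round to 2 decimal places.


Average value = 1/(b-a) * integral from a to b of f(x) dx
First compute the integral of 7x - 2:
F(x) = (7/2)x^2 - 2x
F(8) = 7/2 * 64 - 2 * 8 = 208
F(2) = 7/2 * 4 - 2 * 2 = 10
Integral = 208 - 10 = 198
Average = 198 / (8 - 2) = 198 / 6
= 33 = 33.00

33.00


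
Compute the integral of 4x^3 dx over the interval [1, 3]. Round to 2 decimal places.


Find the antiderivative of 4x^3:
F(x) = 4/4 * x^4
Apply the Fundamental Theorem of Calculus:
F(3) - F(1)
= 4/4 * 3^4 - 4/4 * 1^4
= 4/4 * (81 - 1)
= 4/4 * 80
= 80 = 80.00

80.00


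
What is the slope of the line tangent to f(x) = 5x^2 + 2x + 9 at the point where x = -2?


The slope of the tangent line equals f'(x) at the point.
f(x) = 5x^2 + 2x + 9
f'(x) = 10x + 2
At x = -2:
f'(-2) = 10 * (-2) + 2
= -20 + 2
= -18

-18


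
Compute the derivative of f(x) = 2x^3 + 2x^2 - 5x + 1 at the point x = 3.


Differentiate f(x) = 2x^3 + 2x^2 - 5x + 1 term by term:
f'(x) = 6x^2 + 4x - 5
Substitute x = 3:
f'(3) = 6 * 3^2 + 4 * 3 - 5
= 54 + 12 - 5
= 61

61
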